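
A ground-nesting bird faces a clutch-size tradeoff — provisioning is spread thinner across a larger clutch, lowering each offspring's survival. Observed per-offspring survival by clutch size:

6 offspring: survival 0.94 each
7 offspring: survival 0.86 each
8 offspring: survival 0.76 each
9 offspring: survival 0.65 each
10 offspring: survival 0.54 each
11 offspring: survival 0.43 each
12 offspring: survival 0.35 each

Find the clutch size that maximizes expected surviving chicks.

Expected surviving chicks = c × s(c):
  c=6: 6 × 0.94 = 5.640
  c=7: 7 × 0.86 = 6.020
  c=8: 8 × 0.76 = 6.080
  c=9: 9 × 0.65 = 5.850
  c=10: 10 × 0.54 = 5.400
  c=11: 11 × 0.43 = 4.730
  c=12: 12 × 0.35 = 4.200
Maximum at c = 8 (6.080 surviving chicks).

8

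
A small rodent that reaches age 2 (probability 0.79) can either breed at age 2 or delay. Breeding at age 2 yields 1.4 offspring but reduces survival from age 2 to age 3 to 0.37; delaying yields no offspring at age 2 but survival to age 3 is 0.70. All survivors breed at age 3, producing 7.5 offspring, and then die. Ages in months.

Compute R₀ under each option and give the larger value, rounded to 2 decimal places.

4.15

breed at age 2: R₀ = 0.79 × (1.4 + 0.37 × 7.5) = 0.79 × 4.1750 = 3.2982
delay to age 3: R₀ = 0.79 × (0.70 × 7.5) = 0.79 × 5.2500 = 4.1475
Higher: delay to age 3 (4.1475).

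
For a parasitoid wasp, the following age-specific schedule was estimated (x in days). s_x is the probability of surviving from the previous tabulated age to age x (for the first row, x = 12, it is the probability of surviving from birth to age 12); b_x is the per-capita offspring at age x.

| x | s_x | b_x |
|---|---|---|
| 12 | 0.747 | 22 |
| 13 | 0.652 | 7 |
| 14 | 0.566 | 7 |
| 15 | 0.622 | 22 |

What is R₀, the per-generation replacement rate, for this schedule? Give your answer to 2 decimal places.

25.55

Survivorship from birth: l_x = s_12·s_13·…·s_x.
  l_12 = 0.74700
  l_13 = 0.48704
  l_14 = 0.27567
  l_15 = 0.17146
R₀ = Σ l_x b_x:
  age 12: 0.74700 × 22 = 16.4340
  age 13: 0.48704 × 7 = 3.4093
  age 14: 0.27567 × 7 = 1.9297
  age 15: 0.17146 × 22 = 3.7721
R₀ = 16.4340 + 3.4093 + 1.9297 + 3.7721 = 25.5451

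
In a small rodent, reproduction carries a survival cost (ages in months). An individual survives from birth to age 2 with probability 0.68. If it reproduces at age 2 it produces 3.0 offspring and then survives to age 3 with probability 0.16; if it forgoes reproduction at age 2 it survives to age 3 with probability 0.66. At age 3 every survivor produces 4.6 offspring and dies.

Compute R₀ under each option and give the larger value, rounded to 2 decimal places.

2.54

breed at age 2: R₀ = 0.68 × (3.0 + 0.16 × 4.6) = 0.68 × 3.7360 = 2.5405
delay to age 3: R₀ = 0.68 × (0.66 × 4.6) = 0.68 × 3.0360 = 2.0645
Higher: breed at age 2 (2.5405).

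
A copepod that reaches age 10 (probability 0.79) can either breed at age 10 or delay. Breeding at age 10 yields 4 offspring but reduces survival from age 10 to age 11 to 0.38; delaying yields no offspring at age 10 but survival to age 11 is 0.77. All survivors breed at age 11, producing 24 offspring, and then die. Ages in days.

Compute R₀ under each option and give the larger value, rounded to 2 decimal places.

breed at age 10: R₀ = 0.79 × (4 + 0.38 × 24) = 0.79 × 13.1200 = 10.3648
delay to age 11: R₀ = 0.79 × (0.77 × 24) = 0.79 × 18.4800 = 14.5992
Higher: delay to age 11 (14.5992).

14.60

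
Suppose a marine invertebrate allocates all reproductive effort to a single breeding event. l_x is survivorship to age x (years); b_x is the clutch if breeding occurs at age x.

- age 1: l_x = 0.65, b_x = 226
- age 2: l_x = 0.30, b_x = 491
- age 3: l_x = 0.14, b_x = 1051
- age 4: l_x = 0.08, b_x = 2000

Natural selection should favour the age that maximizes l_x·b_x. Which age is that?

4

Expected offspring if breeding at age x = l_x × b_x:
  age 1: 0.65 × 226 = 146.900
  age 2: 0.30 × 491 = 147.300
  age 3: 0.14 × 1051 = 147.140
  age 4: 0.08 × 2000 = 160.000
Maximum at age 4 (160.000).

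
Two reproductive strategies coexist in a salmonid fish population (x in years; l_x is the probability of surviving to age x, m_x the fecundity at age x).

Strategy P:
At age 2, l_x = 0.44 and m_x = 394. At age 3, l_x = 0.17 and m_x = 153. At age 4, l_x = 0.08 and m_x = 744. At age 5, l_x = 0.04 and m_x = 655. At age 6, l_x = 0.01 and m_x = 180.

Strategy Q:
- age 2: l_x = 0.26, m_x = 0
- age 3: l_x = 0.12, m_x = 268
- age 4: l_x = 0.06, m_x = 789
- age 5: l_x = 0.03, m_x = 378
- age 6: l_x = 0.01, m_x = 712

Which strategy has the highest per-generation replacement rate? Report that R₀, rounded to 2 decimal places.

286.89

Strategy P: R₀ = 0.44×394 + 0.17×153 + 0.08×744 + 0.04×655 + 0.01×180 = 286.8900
Strategy Q: R₀ = 0.26×0 + 0.12×268 + 0.06×789 + 0.03×378 + 0.01×712 = 97.9600
Highest R₀: strategy P with 286.8900.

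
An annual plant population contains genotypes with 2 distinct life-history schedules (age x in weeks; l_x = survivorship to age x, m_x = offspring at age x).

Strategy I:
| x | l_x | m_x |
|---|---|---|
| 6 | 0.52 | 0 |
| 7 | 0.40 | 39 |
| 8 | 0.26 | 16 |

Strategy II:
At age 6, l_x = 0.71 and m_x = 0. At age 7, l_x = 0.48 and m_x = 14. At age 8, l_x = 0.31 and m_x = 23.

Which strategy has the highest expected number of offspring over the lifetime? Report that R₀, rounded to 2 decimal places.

19.76

Strategy I: R₀ = 0.52×0 + 0.40×39 + 0.26×16 = 19.7600
Strategy II: R₀ = 0.71×0 + 0.48×14 + 0.31×23 = 13.8500
Highest R₀: strategy I with 19.7600.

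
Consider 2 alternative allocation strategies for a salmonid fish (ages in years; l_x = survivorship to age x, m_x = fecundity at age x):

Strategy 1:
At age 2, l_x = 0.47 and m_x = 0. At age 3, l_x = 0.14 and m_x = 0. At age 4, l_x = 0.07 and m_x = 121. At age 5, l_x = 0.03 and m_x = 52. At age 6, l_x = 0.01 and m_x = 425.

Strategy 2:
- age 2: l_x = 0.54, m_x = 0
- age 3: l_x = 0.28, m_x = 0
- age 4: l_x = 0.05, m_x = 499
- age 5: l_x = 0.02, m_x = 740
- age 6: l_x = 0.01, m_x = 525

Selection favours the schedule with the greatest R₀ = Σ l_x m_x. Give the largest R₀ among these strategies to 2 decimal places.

45.00

Strategy 1: R₀ = 0.47×0 + 0.14×0 + 0.07×121 + 0.03×52 + 0.01×425 = 14.2800
Strategy 2: R₀ = 0.54×0 + 0.28×0 + 0.05×499 + 0.02×740 + 0.01×525 = 45.0000
Highest R₀: strategy 2 with 45.0000.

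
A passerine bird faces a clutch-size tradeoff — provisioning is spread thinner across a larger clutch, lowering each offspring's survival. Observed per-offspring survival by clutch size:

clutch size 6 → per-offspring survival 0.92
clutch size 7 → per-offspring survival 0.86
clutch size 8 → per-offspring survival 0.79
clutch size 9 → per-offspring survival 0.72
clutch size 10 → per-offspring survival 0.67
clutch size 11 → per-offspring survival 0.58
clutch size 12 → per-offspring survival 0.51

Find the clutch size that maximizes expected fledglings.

Expected fledglings = c × s(c):
  c=6: 6 × 0.92 = 5.520
  c=7: 7 × 0.86 = 6.020
  c=8: 8 × 0.79 = 6.320
  c=9: 9 × 0.72 = 6.480
  c=10: 10 × 0.67 = 6.700
  c=11: 11 × 0.58 = 6.380
  c=12: 12 × 0.51 = 6.120
Maximum at c = 10 (6.700 fledglings).

10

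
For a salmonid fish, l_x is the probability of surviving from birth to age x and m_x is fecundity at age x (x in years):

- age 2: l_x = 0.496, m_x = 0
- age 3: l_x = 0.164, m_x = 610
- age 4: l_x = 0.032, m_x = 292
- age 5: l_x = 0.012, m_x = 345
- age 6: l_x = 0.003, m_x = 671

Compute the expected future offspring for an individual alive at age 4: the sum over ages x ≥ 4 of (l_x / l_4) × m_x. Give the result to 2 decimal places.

l_4 = 0.032. Conditional survival from age 4 to x is l_x / l_4.
  x=4: (0.032/0.032) × 292 = 292.0000
  x=5: (0.012/0.032) × 345 = 129.3750
  x=6: (0.003/0.032) × 671 = 62.9062
Sum = 292.0000 + 129.3750 + 62.9062 = 484.2812

484.28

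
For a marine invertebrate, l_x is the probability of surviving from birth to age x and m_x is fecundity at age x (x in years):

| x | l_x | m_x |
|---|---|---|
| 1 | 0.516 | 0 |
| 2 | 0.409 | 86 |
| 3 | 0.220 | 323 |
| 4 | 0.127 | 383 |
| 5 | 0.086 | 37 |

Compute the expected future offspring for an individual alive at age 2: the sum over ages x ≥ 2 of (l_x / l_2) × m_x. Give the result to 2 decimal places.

l_2 = 0.409. Conditional survival from age 2 to x is l_x / l_2.
  x=2: (0.409/0.409) × 86 = 86.0000
  x=3: (0.220/0.409) × 323 = 173.7408
  x=4: (0.127/0.409) × 383 = 118.9267
  x=5: (0.086/0.409) × 37 = 7.7800
Sum = 86.0000 + 173.7408 + 118.9267 + 7.7800 = 386.4474

386.45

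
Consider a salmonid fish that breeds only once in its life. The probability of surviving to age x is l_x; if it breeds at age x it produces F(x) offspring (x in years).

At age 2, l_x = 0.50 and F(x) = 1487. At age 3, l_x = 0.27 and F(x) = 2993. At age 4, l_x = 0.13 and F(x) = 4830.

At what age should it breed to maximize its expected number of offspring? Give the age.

Expected offspring if breeding at age x = l_x × F(x):
  age 2: 0.50 × 1487 = 743.500
  age 3: 0.27 × 2993 = 808.110
  age 4: 0.13 × 4830 = 627.900
Maximum at age 3 (808.110).

3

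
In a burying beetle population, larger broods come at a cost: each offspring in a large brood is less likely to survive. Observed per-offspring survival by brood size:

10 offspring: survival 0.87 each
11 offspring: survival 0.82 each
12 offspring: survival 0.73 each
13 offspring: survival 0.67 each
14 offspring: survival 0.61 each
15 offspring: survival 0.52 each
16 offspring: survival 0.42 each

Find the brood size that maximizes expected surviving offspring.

Expected surviving offspring = c × s(c):
  c=10: 10 × 0.87 = 8.700
  c=11: 11 × 0.82 = 9.020
  c=12: 12 × 0.73 = 8.760
  c=13: 13 × 0.67 = 8.710
  c=14: 14 × 0.61 = 8.540
  c=15: 15 × 0.52 = 7.800
  c=16: 16 × 0.42 = 6.720
Maximum at c = 11 (9.020 surviving offspring).

11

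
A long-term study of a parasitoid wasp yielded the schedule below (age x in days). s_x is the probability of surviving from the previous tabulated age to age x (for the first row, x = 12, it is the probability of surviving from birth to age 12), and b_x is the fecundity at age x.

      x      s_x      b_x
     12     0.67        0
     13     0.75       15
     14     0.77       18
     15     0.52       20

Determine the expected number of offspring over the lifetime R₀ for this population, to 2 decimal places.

Survivorship from birth: l_x = s_12·s_13·…·s_x.
  l_12 = 0.67000
  l_13 = 0.50250
  l_14 = 0.38693
  l_15 = 0.20120
R₀ = Σ l_x b_x:
  age 12: 0.67000 × 0 = 0.0000
  age 13: 0.50250 × 15 = 7.5375
  age 14: 0.38693 × 18 = 6.9647
  age 15: 0.20120 × 20 = 4.0240
R₀ = 0.0000 + 7.5375 + 6.9647 + 4.0240 = 18.5262

18.53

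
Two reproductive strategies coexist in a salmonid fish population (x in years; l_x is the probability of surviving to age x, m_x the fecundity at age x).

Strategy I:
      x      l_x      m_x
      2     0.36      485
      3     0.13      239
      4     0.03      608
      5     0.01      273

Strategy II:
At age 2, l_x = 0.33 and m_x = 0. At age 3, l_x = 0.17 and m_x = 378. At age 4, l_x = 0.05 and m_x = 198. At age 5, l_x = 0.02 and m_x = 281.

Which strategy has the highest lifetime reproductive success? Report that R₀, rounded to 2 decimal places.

Strategy I: R₀ = 0.36×485 + 0.13×239 + 0.03×608 + 0.01×273 = 226.6400
Strategy II: R₀ = 0.33×0 + 0.17×378 + 0.05×198 + 0.02×281 = 79.7800
Highest R₀: strategy I with 226.6400.

226.64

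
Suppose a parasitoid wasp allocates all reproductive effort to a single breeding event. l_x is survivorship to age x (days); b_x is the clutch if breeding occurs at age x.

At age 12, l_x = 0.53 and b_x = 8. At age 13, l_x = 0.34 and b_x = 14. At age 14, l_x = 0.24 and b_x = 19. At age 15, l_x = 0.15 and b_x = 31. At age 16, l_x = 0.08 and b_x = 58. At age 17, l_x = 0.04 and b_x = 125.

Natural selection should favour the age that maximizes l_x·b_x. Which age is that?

Expected offspring if breeding at age x = l_x × b_x:
  age 12: 0.53 × 8 = 4.240
  age 13: 0.34 × 14 = 4.760
  age 14: 0.24 × 19 = 4.560
  age 15: 0.15 × 31 = 4.650
  age 16: 0.08 × 58 = 4.640
  age 17: 0.04 × 125 = 5.000
Maximum at age 17 (5.000).

17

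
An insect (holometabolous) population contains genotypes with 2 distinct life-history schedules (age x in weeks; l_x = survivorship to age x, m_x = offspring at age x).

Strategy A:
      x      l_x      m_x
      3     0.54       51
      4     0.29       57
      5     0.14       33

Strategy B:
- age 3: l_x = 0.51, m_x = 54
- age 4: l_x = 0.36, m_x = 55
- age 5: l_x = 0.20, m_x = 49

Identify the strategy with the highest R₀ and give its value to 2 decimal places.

57.14

Strategy A: R₀ = 0.54×51 + 0.29×57 + 0.14×33 = 48.6900
Strategy B: R₀ = 0.51×54 + 0.36×55 + 0.20×49 = 57.1400
Highest R₀: strategy B with 57.1400.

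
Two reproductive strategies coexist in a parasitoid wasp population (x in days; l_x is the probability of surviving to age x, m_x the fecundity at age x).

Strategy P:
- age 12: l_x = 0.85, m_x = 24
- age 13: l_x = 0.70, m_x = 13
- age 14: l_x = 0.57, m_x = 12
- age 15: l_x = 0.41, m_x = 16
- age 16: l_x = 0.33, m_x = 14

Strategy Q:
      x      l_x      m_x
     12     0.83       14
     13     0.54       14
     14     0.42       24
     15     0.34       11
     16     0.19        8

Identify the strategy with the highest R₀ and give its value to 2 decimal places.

Strategy P: R₀ = 0.85×24 + 0.70×13 + 0.57×12 + 0.41×16 + 0.33×14 = 47.5200
Strategy Q: R₀ = 0.83×14 + 0.54×14 + 0.42×24 + 0.34×11 + 0.19×8 = 34.5200
Highest R₀: strategy P with 47.5200.

47.52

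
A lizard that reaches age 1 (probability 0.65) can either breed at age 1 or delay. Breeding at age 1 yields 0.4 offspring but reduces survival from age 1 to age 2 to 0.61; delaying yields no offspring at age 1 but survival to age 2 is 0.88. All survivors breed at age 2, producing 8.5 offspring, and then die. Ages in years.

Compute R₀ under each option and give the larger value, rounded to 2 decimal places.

4.86

breed at age 1: R₀ = 0.65 × (0.4 + 0.61 × 8.5) = 0.65 × 5.5850 = 3.6303
delay to age 2: R₀ = 0.65 × (0.88 × 8.5) = 0.65 × 7.4800 = 4.8620
Higher: delay to age 2 (4.8620).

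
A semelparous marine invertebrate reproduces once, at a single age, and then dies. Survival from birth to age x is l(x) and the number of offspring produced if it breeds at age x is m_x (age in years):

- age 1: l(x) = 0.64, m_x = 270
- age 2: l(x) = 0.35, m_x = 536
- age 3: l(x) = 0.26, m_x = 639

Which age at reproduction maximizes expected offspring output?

2

Expected offspring if breeding at age x = l(x) × m_x:
  age 1: 0.64 × 270 = 172.800
  age 2: 0.35 × 536 = 187.600
  age 3: 0.26 × 639 = 166.140
Maximum at age 2 (187.600).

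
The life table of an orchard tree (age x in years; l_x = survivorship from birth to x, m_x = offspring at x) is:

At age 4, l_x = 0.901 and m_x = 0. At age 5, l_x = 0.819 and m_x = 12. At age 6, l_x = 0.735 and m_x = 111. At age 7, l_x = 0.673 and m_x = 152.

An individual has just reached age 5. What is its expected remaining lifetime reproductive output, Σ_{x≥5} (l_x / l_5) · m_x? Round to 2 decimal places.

236.52

l_5 = 0.819. Conditional survival from age 5 to x is l_x / l_5.
  x=5: (0.819/0.819) × 12 = 12.0000
  x=6: (0.735/0.819) × 111 = 99.6154
  x=7: (0.673/0.819) × 152 = 124.9035
Sum = 12.0000 + 99.6154 + 124.9035 = 236.5189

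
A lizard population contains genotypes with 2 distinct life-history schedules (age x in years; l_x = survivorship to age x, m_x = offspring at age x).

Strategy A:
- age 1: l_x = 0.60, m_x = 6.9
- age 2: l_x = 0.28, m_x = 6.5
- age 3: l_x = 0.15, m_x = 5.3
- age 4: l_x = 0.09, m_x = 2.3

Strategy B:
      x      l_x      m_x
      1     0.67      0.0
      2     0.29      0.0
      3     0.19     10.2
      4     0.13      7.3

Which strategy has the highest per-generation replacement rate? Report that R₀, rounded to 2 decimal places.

6.96

Strategy A: R₀ = 0.60×6.9 + 0.28×6.5 + 0.15×5.3 + 0.09×2.3 = 6.9620
Strategy B: R₀ = 0.67×0.0 + 0.29×0.0 + 0.19×10.2 + 0.13×7.3 = 2.8870
Highest R₀: strategy A with 6.9620.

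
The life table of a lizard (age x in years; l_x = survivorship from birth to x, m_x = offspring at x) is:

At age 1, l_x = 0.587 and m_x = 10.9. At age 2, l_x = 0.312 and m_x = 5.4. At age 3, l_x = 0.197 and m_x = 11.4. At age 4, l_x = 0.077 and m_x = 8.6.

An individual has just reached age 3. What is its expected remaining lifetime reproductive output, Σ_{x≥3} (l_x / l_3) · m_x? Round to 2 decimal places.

l_3 = 0.197. Conditional survival from age 3 to x is l_x / l_3.
  x=3: (0.197/0.197) × 11.4 = 11.4000
  x=4: (0.077/0.197) × 8.6 = 3.3614
Sum = 11.4000 + 3.3614 = 14.7614

14.76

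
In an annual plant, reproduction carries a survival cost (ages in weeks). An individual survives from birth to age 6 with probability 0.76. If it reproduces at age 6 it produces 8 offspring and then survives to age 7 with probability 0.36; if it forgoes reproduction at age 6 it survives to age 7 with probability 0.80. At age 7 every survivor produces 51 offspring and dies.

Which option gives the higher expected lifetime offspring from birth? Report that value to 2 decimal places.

31.01

breed at age 6: R₀ = 0.76 × (8 + 0.36 × 51) = 0.76 × 26.3600 = 20.0336
delay to age 7: R₀ = 0.76 × (0.80 × 51) = 0.76 × 40.8000 = 31.0080
Higher: delay to age 7 (31.0080).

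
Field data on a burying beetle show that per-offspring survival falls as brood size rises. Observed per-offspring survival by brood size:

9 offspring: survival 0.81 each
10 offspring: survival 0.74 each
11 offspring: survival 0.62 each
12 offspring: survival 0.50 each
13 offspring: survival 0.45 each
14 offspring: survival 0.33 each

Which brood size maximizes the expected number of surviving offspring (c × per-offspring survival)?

Expected surviving offspring = c × s(c):
  c=9: 9 × 0.81 = 7.290
  c=10: 10 × 0.74 = 7.400
  c=11: 11 × 0.62 = 6.820
  c=12: 12 × 0.50 = 6.000
  c=13: 13 × 0.45 = 5.850
  c=14: 14 × 0.33 = 4.620
Maximum at c = 10 (7.400 surviving offspring).

10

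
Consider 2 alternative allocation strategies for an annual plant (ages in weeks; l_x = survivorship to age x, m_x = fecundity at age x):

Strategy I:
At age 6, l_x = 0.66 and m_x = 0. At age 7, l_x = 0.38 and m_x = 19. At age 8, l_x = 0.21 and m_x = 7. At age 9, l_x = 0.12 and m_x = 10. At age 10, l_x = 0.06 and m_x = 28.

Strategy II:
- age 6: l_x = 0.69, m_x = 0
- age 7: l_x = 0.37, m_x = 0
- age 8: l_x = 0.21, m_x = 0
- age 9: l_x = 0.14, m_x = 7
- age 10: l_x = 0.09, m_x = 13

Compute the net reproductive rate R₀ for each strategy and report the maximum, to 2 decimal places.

11.57

Strategy I: R₀ = 0.66×0 + 0.38×19 + 0.21×7 + 0.12×10 + 0.06×28 = 11.5700
Strategy II: R₀ = 0.69×0 + 0.37×0 + 0.21×0 + 0.14×7 + 0.09×13 = 2.1500
Highest R₀: strategy I with 11.5700.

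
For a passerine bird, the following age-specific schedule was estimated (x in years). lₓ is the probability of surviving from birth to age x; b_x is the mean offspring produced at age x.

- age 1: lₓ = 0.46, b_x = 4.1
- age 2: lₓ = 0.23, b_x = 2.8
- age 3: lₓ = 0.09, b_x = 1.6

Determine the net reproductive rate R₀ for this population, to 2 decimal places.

R₀ = Σ lₓ b_x:
  age 1: 0.46 × 4.1 = 1.8860
  age 2: 0.23 × 2.8 = 0.6440
  age 3: 0.09 × 1.6 = 0.1440
R₀ = 1.8860 + 0.6440 + 0.1440 = 2.6740

2.67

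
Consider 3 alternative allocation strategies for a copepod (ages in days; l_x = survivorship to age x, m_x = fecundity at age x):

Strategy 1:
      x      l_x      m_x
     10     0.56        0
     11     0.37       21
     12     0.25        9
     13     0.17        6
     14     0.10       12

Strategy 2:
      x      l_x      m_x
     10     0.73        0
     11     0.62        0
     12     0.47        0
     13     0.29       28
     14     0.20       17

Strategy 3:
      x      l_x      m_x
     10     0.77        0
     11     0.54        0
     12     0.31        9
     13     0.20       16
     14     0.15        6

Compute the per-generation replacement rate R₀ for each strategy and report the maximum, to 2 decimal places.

Strategy 1: R₀ = 0.56×0 + 0.37×21 + 0.25×9 + 0.17×6 + 0.10×12 = 12.2400
Strategy 2: R₀ = 0.73×0 + 0.62×0 + 0.47×0 + 0.29×28 + 0.20×17 = 11.5200
Strategy 3: R₀ = 0.77×0 + 0.54×0 + 0.31×9 + 0.20×16 + 0.15×6 = 6.8900
Highest R₀: strategy 1 with 12.2400.

12.24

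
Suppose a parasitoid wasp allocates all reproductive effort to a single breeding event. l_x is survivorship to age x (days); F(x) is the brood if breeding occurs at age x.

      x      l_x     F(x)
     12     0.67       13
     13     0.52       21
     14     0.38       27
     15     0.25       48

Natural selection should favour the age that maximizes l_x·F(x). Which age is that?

Expected offspring if breeding at age x = l_x × F(x):
  age 12: 0.67 × 13 = 8.710
  age 13: 0.52 × 21 = 10.920
  age 14: 0.38 × 27 = 10.260
  age 15: 0.25 × 48 = 12.000
Maximum at age 15 (12.000).

15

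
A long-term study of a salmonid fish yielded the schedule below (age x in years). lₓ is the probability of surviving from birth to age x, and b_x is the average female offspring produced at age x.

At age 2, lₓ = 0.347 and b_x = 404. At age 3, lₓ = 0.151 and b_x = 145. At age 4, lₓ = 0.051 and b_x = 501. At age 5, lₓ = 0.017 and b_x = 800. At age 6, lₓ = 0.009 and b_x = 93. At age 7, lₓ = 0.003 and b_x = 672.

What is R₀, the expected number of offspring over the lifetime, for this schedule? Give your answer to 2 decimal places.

204.09

R₀ = Σ lₓ b_x:
  age 2: 0.347 × 404 = 140.1880
  age 3: 0.151 × 145 = 21.8950
  age 4: 0.051 × 501 = 25.5510
  age 5: 0.017 × 800 = 13.6000
  age 6: 0.009 × 93 = 0.8370
  age 7: 0.003 × 672 = 2.0160
R₀ = 140.1880 + 21.8950 + 25.5510 + 13.6000 + 0.8370 + 2.0160 = 204.0870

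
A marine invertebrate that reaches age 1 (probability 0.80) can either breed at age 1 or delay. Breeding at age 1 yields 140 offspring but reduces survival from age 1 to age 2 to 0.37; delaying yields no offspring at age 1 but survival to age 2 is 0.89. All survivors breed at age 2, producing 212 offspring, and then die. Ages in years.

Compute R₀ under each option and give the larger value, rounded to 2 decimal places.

174.75

breed at age 1: R₀ = 0.80 × (140 + 0.37 × 212) = 0.80 × 218.4400 = 174.7520
delay to age 2: R₀ = 0.80 × (0.89 × 212) = 0.80 × 188.6800 = 150.9440
Higher: breed at age 1 (174.7520).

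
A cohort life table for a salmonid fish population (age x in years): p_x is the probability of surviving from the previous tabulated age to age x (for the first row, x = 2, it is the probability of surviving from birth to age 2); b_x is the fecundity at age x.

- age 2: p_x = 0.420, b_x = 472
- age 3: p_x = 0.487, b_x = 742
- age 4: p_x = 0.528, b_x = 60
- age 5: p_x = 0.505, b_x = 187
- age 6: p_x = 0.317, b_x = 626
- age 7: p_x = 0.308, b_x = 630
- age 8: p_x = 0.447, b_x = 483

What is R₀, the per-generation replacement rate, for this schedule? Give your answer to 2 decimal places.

Survivorship from birth: l_x = p_2·p_3·…·p_x.
  l_2 = 0.42000
  l_3 = 0.20454
  l_4 = 0.10800
  l_5 = 0.05454
  l_6 = 0.01729
  l_7 = 0.00532
  l_8 = 0.00238
R₀ = Σ l_x b_x:
  age 2: 0.42000 × 472 = 198.2400
  age 3: 0.20454 × 742 = 151.7687
  age 4: 0.10800 × 60 = 6.4800
  age 5: 0.05454 × 187 = 10.1990
  age 6: 0.01729 × 626 = 10.8235
  age 7: 0.00532 × 630 = 3.3516
  age 8: 0.00238 × 483 = 1.1495
R₀ = 198.2400 + 151.7687 + 6.4800 + 10.1990 + 10.8235 + 3.3516 + 1.1495 = 382.0123

382.01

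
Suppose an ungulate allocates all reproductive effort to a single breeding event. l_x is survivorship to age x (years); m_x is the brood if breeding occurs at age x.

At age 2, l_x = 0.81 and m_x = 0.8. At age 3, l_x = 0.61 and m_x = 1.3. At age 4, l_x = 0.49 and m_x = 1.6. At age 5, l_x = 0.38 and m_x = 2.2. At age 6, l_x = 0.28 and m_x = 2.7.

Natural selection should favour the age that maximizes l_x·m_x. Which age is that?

5

Expected offspring if breeding at age x = l_x × m_x:
  age 2: 0.81 × 0.8 = 0.648
  age 3: 0.61 × 1.3 = 0.793
  age 4: 0.49 × 1.6 = 0.784
  age 5: 0.38 × 2.2 = 0.836
  age 6: 0.28 × 2.7 = 0.756
Maximum at age 5 (0.836).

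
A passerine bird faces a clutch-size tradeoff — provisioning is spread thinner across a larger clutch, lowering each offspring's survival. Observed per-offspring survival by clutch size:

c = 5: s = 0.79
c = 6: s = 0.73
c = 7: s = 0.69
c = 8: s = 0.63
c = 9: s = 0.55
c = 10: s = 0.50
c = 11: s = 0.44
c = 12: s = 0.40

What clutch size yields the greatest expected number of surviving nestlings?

8

Expected surviving nestlings = c × s(c):
  c=5: 5 × 0.79 = 3.950
  c=6: 6 × 0.73 = 4.380
  c=7: 7 × 0.69 = 4.830
  c=8: 8 × 0.63 = 5.040
  c=9: 9 × 0.55 = 4.950
  c=10: 10 × 0.50 = 5.000
  c=11: 11 × 0.44 = 4.840
  c=12: 12 × 0.40 = 4.800
Maximum at c = 8 (5.040 surviving nestlings).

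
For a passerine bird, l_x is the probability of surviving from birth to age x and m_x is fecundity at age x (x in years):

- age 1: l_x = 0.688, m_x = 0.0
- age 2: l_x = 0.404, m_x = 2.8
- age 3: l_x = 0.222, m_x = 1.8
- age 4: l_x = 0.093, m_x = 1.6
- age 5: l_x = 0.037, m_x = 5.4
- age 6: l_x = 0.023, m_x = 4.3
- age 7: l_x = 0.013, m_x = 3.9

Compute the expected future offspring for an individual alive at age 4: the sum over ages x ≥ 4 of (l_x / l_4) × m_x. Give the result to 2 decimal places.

5.36

l_4 = 0.093. Conditional survival from age 4 to x is l_x / l_4.
  x=4: (0.093/0.093) × 1.6 = 1.6000
  x=5: (0.037/0.093) × 5.4 = 2.1484
  x=6: (0.023/0.093) × 4.3 = 1.0634
  x=7: (0.013/0.093) × 3.9 = 0.5452
Sum = 1.6000 + 2.1484 + 1.0634 + 0.5452 = 5.3570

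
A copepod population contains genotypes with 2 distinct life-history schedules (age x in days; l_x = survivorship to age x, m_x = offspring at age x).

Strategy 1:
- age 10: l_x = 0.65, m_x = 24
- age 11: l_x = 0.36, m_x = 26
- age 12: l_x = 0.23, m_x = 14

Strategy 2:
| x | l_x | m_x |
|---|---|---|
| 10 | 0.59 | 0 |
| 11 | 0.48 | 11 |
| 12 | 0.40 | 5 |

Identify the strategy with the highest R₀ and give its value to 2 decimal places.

Strategy 1: R₀ = 0.65×24 + 0.36×26 + 0.23×14 = 28.1800
Strategy 2: R₀ = 0.59×0 + 0.48×11 + 0.40×5 = 7.2800
Highest R₀: strategy 1 with 28.1800.

28.18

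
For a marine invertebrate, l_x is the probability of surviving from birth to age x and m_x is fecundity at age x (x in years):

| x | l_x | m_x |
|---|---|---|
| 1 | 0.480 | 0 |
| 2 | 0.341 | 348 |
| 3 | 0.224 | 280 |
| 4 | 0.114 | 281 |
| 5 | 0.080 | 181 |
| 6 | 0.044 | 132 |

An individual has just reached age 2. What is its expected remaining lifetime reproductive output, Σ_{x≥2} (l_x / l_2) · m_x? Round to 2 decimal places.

l_2 = 0.341. Conditional survival from age 2 to x is l_x / l_2.
  x=2: (0.341/0.341) × 348 = 348.0000
  x=3: (0.224/0.341) × 280 = 183.9296
  x=4: (0.114/0.341) × 281 = 93.9413
  x=5: (0.080/0.341) × 181 = 42.4633
  x=6: (0.044/0.341) × 132 = 17.0323
Sum = 348.0000 + 183.9296 + 93.9413 + 42.4633 + 17.0323 = 685.3666

685.37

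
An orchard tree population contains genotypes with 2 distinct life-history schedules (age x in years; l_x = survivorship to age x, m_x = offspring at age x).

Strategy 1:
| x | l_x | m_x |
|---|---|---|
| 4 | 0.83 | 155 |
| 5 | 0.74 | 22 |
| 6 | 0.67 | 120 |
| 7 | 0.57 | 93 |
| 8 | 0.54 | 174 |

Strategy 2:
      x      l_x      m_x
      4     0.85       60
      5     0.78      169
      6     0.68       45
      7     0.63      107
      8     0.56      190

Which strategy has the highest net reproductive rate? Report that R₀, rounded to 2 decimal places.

387.23

Strategy 1: R₀ = 0.83×155 + 0.74×22 + 0.67×120 + 0.57×93 + 0.54×174 = 372.3000
Strategy 2: R₀ = 0.85×60 + 0.78×169 + 0.68×45 + 0.63×107 + 0.56×190 = 387.2300
Highest R₀: strategy 2 with 387.2300.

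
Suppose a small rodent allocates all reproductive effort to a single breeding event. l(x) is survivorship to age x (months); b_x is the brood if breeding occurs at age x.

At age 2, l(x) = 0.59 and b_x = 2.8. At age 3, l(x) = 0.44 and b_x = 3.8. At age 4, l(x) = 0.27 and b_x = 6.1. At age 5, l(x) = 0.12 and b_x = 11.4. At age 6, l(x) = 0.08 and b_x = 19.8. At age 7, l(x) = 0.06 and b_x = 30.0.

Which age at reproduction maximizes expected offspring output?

7

Expected offspring if breeding at age x = l(x) × b_x:
  age 2: 0.59 × 2.8 = 1.652
  age 3: 0.44 × 3.8 = 1.672
  age 4: 0.27 × 6.1 = 1.647
  age 5: 0.12 × 11.4 = 1.368
  age 6: 0.08 × 19.8 = 1.584
  age 7: 0.06 × 30.0 = 1.800
Maximum at age 7 (1.800).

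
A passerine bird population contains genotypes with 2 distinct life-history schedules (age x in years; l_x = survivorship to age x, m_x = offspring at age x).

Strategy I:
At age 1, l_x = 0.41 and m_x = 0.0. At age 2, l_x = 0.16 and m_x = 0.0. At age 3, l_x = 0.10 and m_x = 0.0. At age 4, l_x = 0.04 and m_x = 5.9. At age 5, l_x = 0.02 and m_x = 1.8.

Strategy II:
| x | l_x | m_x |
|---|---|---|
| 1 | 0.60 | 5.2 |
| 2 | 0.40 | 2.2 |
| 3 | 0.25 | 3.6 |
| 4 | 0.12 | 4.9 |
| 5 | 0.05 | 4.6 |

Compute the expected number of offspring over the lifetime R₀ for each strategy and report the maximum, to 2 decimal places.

Strategy I: R₀ = 0.41×0.0 + 0.16×0.0 + 0.10×0.0 + 0.04×5.9 + 0.02×1.8 = 0.2720
Strategy II: R₀ = 0.60×5.2 + 0.40×2.2 + 0.25×3.6 + 0.12×4.9 + 0.05×4.6 = 5.7180
Highest R₀: strategy II with 5.7180.

5.72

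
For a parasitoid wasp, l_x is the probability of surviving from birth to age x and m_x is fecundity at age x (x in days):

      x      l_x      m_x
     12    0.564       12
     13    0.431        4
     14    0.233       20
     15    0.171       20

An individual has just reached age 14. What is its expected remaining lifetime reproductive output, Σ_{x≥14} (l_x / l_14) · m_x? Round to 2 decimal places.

l_14 = 0.233. Conditional survival from age 14 to x is l_x / l_14.
  x=14: (0.233/0.233) × 20 = 20.0000
  x=15: (0.171/0.233) × 20 = 14.6781
Sum = 20.0000 + 14.6781 = 34.6781

34.68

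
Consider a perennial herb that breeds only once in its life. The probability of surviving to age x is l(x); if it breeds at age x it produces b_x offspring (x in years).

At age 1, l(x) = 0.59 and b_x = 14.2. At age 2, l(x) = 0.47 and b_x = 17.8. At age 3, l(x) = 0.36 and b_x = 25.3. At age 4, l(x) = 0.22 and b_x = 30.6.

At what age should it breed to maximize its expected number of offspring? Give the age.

Expected offspring if breeding at age x = l(x) × b_x:
  age 1: 0.59 × 14.2 = 8.378
  age 2: 0.47 × 17.8 = 8.366
  age 3: 0.36 × 25.3 = 9.108
  age 4: 0.22 × 30.6 = 6.732
Maximum at age 3 (9.108).

3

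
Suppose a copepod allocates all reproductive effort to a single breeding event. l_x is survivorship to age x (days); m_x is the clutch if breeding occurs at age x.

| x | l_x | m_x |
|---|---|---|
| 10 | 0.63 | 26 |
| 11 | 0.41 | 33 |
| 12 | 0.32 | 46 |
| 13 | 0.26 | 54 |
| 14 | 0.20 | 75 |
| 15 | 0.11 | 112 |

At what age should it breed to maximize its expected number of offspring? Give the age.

10

Expected offspring if breeding at age x = l_x × m_x:
  age 10: 0.63 × 26 = 16.380
  age 11: 0.41 × 33 = 13.530
  age 12: 0.32 × 46 = 14.720
  age 13: 0.26 × 54 = 14.040
  age 14: 0.20 × 75 = 15.000
  age 15: 0.11 × 112 = 12.320
Maximum at age 10 (16.380).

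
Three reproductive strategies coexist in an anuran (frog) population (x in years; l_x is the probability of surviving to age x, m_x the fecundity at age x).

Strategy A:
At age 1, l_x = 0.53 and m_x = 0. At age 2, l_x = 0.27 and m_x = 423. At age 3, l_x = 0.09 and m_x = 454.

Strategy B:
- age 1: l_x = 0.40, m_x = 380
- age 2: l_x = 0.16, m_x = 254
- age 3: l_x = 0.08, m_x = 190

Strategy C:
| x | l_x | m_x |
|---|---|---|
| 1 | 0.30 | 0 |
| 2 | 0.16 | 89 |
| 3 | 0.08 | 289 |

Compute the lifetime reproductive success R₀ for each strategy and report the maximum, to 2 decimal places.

207.84

Strategy A: R₀ = 0.53×0 + 0.27×423 + 0.09×454 = 155.0700
Strategy B: R₀ = 0.40×380 + 0.16×254 + 0.08×190 = 207.8400
Strategy C: R₀ = 0.30×0 + 0.16×89 + 0.08×289 = 37.3600
Highest R₀: strategy B with 207.8400.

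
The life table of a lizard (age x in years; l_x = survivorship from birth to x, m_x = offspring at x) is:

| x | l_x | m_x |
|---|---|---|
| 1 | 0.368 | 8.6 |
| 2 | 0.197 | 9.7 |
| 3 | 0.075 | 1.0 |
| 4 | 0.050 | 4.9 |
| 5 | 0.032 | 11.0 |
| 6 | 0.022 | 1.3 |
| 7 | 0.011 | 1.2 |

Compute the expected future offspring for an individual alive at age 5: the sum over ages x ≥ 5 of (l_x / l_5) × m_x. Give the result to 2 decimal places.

l_5 = 0.032. Conditional survival from age 5 to x is l_x / l_5.
  x=5: (0.032/0.032) × 11.0 = 11.0000
  x=6: (0.022/0.032) × 1.3 = 0.8938
  x=7: (0.011/0.032) × 1.2 = 0.4125
Sum = 11.0000 + 0.8938 + 0.4125 = 12.3063

12.31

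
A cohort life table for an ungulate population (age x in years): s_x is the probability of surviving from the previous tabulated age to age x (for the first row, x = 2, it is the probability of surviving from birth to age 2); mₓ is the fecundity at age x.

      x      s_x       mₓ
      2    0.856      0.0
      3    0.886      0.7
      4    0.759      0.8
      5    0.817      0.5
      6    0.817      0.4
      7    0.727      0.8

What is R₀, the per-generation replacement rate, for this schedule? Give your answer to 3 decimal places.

Survivorship from birth: l_x = s_2·s_3·…·s_x.
  l_2 = 0.85600
  l_3 = 0.75842
  l_4 = 0.57564
  l_5 = 0.47030
  l_6 = 0.38423
  l_7 = 0.27934
R₀ = Σ l_x mₓ:
  age 2: 0.85600 × 0.0 = 0.0000
  age 3: 0.75842 × 0.7 = 0.5309
  age 4: 0.57564 × 0.8 = 0.4605
  age 5: 0.47030 × 0.5 = 0.2351
  age 6: 0.38423 × 0.4 = 0.1537
  age 7: 0.27934 × 0.8 = 0.2235
R₀ = 0.0000 + 0.5309 + 0.4605 + 0.2351 + 0.1537 + 0.2235 = 1.6037

1.604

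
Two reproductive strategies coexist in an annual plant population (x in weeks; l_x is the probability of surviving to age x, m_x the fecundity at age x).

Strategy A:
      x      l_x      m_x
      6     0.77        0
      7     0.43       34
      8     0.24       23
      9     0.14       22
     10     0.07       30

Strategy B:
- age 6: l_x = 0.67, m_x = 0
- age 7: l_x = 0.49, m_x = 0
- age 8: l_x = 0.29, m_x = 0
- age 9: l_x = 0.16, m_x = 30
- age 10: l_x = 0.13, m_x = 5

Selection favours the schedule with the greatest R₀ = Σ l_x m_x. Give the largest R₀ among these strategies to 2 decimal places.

Strategy A: R₀ = 0.77×0 + 0.43×34 + 0.24×23 + 0.14×22 + 0.07×30 = 25.3200
Strategy B: R₀ = 0.67×0 + 0.49×0 + 0.29×0 + 0.16×30 + 0.13×5 = 5.4500
Highest R₀: strategy A with 25.3200.

25.32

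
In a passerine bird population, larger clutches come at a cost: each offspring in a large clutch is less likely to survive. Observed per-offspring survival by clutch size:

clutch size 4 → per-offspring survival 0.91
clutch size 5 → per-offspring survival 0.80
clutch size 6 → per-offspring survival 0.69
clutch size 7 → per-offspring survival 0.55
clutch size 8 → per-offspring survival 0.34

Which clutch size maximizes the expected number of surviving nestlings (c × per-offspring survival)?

6

Expected surviving nestlings = c × s(c):
  c=4: 4 × 0.91 = 3.640
  c=5: 5 × 0.80 = 4.000
  c=6: 6 × 0.69 = 4.140
  c=7: 7 × 0.55 = 3.850
  c=8: 8 × 0.34 = 2.720
Maximum at c = 6 (4.140 surviving nestlings).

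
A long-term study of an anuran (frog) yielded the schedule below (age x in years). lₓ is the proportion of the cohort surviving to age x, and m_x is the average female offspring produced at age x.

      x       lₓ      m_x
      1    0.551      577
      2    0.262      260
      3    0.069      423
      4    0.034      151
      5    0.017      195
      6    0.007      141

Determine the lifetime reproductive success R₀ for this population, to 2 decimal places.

R₀ = Σ lₓ m_x:
  age 1: 0.551 × 577 = 317.9270
  age 2: 0.262 × 260 = 68.1200
  age 3: 0.069 × 423 = 29.1870
  age 4: 0.034 × 151 = 5.1340
  age 5: 0.017 × 195 = 3.3150
  age 6: 0.007 × 141 = 0.9870
R₀ = 317.9270 + 68.1200 + 29.1870 + 5.1340 + 3.3150 + 0.9870 = 424.6700

424.67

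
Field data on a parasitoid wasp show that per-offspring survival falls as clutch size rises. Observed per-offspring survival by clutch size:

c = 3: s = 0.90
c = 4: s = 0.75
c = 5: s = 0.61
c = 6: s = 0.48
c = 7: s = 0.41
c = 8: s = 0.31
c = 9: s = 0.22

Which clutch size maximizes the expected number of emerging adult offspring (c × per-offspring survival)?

Expected emerging adult offspring = c × s(c):
  c=3: 3 × 0.90 = 2.700
  c=4: 4 × 0.75 = 3.000
  c=5: 5 × 0.61 = 3.050
  c=6: 6 × 0.48 = 2.880
  c=7: 7 × 0.41 = 2.870
  c=8: 8 × 0.31 = 2.480
  c=9: 9 × 0.22 = 1.980
Maximum at c = 5 (3.050 emerging adult offspring).

5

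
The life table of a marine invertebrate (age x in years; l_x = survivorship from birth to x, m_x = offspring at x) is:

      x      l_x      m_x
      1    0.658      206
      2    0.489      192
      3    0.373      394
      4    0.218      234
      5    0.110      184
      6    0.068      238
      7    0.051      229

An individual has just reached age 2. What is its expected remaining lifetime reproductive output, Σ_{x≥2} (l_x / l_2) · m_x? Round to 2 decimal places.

l_2 = 0.489. Conditional survival from age 2 to x is l_x / l_2.
  x=2: (0.489/0.489) × 192 = 192.0000
  x=3: (0.373/0.489) × 394 = 300.5358
  x=4: (0.218/0.489) × 234 = 104.3190
  x=5: (0.110/0.489) × 184 = 41.3906
  x=6: (0.068/0.489) × 238 = 33.0961
  x=7: (0.051/0.489) × 229 = 23.8834
Sum = 192.0000 + 300.5358 + 104.3190 + 41.3906 + 33.0961 + 23.8834 = 695.2249

695.22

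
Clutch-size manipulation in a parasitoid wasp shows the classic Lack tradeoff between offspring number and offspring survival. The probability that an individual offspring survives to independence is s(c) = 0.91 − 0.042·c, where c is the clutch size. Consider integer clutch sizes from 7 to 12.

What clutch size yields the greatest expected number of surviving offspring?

Expected surviving offspring = c × s(c):
  c=7: 7 × 0.616 = 4.312
  c=8: 8 × 0.574 = 4.592
  c=9: 9 × 0.532 = 4.788
  c=10: 10 × 0.490 = 4.900
  c=11: 11 × 0.448 = 4.928
  c=12: 12 × 0.406 = 4.872
Maximum at c = 11 (4.928 surviving offspring).

11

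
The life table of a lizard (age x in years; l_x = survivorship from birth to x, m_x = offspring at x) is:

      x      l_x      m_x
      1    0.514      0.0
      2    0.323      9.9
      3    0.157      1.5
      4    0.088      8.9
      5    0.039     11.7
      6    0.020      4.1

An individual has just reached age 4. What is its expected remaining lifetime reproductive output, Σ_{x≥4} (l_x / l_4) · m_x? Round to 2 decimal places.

15.02

l_4 = 0.088. Conditional survival from age 4 to x is l_x / l_4.
  x=4: (0.088/0.088) × 8.9 = 8.9000
  x=5: (0.039/0.088) × 11.7 = 5.1852
  x=6: (0.020/0.088) × 4.1 = 0.9318
Sum = 8.9000 + 5.1852 + 0.9318 = 15.0170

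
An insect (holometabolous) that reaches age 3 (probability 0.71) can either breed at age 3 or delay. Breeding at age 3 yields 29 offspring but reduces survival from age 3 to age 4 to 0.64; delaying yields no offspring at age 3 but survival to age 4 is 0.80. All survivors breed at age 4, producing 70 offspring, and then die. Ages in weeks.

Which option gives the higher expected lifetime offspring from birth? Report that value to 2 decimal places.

52.40

breed at age 3: R₀ = 0.71 × (29 + 0.64 × 70) = 0.71 × 73.8000 = 52.3980
delay to age 4: R₀ = 0.71 × (0.80 × 70) = 0.71 × 56.0000 = 39.7600
Higher: breed at age 3 (52.3980).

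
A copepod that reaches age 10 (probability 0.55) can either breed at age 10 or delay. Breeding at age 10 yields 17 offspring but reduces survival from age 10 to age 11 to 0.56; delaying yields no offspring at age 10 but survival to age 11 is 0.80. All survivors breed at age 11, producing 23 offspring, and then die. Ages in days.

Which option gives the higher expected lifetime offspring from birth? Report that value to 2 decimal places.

16.43

breed at age 10: R₀ = 0.55 × (17 + 0.56 × 23) = 0.55 × 29.8800 = 16.4340
delay to age 11: R₀ = 0.55 × (0.80 × 23) = 0.55 × 18.4000 = 10.1200
Higher: breed at age 10 (16.4340).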